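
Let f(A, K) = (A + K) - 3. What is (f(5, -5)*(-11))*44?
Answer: 1452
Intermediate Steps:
f(A, K) = -3 + A + K
(f(5, -5)*(-11))*44 = ((-3 + 5 - 5)*(-11))*44 = -3*(-11)*44 = 33*44 = 1452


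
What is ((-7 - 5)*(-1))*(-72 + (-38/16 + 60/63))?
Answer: -12335/14 ≈ -881.07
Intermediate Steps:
((-7 - 5)*(-1))*(-72 + (-38/16 + 60/63)) = (-12*(-1))*(-72 + (-38*1/16 + 60*(1/63))) = 12*(-72 + (-19/8 + 20/21)) = 12*(-72 - 239/168) = 12*(-12335/168) = -12335/14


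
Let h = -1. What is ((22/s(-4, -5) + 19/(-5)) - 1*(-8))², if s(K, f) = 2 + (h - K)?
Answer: 1849/25 ≈ 73.960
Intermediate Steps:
s(K, f) = 1 - K (s(K, f) = 2 + (-1 - K) = 1 - K)
((22/s(-4, -5) + 19/(-5)) - 1*(-8))² = ((22/(1 - 1*(-4)) + 19/(-5)) - 1*(-8))² = ((22/(1 + 4) + 19*(-⅕)) + 8)² = ((22/5 - 19/5) + 8)² = (⅗ + 8)² = (43/5)² = 1849/25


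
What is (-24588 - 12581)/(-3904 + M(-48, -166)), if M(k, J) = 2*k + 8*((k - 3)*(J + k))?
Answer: -37169/83312 ≈ -0.44614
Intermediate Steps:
M(k, J) = 2*k + 8*(-3 + k)*(J + k) (M(k, J) = 2*k + 8*((-3 + k)*(J + k)) = 2*k + 8*(-3 + k)*(J + k))
(-24588 - 12581)/(-3904 + M(-48, -166)) = (-24588 - 12581)/(-3904 + (-24*(-166) - 22*(-48) + 8*(-48)**2 + 8*(-166)*(-48))) = -37169/(-3904 + (3984 + 1056 + 8*2304 + 63744)) = -37169/(-3904 + (3984 + 1056 + 18432 + 63744)) = -37169/(-3904 + 87216) = -37169/83312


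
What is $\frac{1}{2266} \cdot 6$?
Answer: $\frac{3}{1133} \approx 0.0026478$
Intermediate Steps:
$\frac{1}{2266} \cdot 6 = \frac{3}{1133}$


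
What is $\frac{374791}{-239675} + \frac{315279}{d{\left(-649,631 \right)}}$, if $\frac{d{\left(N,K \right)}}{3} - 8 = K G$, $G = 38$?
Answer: $\frac{16198427849}{5748844550} \approx 2.8177$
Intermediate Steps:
$d{\left(N,K \right)} = 24 + 114 K$ ($d{\left(N,K \right)} = 24 + 3 K 38 = 24 + 3 \cdot 38 K = 24 + 114 K$)
$\frac{374791}{-239675} + \frac{315279}{d{\left(-649,631 \right)}} = \frac{374791}{-239675} + \frac{315279}{24 + 114 \cdot 631} = 374791 \left(- \frac{1}{239675}\right) + \frac{315279}{24 + 71934} = - \frac{374791}{239675} + \frac{315279}{71958} = - \frac{374791}{239675} + 315279 \cdot \frac{1}{71958} = - \frac{374791}{239675} + \frac{105093}{23986} = \frac{16198427849}{5748844550}$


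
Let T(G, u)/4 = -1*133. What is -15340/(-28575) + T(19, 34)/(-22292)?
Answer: 17858059/31849695 ≈ 0.56070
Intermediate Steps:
T(G, u) = -532 (T(G, u) = 4*(-1*133) = 4*(-133) = -532)
-15340/(-28575) + T(19, 34)/(-22292) = -15340/(-28575) - 532/(-22292) = -15340*(-1/28575) - 532*(-1/22292) = 3068/5715 + 133/5573 = 17858059/31849695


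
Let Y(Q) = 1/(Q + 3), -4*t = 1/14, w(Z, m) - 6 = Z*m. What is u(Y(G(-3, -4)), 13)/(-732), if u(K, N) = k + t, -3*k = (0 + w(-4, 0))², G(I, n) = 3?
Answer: 673/40992 ≈ 0.016418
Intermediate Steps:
w(Z, m) = 6 + Z*m
t = -1/56 (t = -¼/14 = -¼*1/14 = -1/56 ≈ -0.017857)
Y(Q) = 1/(3 + Q)
k = -12 (k = -(0 + (6 - 4*0))²/3 = -(0 + (6 + 0))²/3 = -(0 + 6)²/3 = -⅓*6² = -⅓*36 = -12)
u(K, N) = -673/56 (u(K, N) = -12 - 1/56 = -673/56)
u(Y(G(-3, -4)), 13)/(-732) = -673/56/(-732) = -673/56*(-1/732) = 673/40992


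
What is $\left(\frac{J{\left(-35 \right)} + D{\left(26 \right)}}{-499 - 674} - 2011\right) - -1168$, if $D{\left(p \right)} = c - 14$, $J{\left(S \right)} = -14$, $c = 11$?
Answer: $- \frac{58166}{69} \approx -842.99$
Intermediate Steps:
$D{\left(p \right)} = -3$ ($D{\left(p \right)} = 11 - 14 = -3$)
$\left(\frac{J{\left(-35 \right)} + D{\left(26 \right)}}{-499 - 674} - 2011\right) - -1168 = \left(\frac{-14 - 3}{-499 - 674} - 2011\right) - -1168 = \left(- \frac{17}{-1173} - 2011\right) + 1168 = \left(\left(-17\right) \left(- \frac{1}{1173}\right) - 2011\right) + 1168 = \left(\frac{1}{69} - 2011\right) + 1168 = - \frac{138758}{69} + 1168 = - \frac{58166}{69}$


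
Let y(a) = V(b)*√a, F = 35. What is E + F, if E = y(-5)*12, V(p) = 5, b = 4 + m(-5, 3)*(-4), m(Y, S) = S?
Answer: 35 + 60*I*√5 ≈ 35.0 + 134.16*I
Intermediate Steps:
b = -8 (b = 4 + 3*(-4) = 4 - 12 = -8)
y(a) = 5*√a
E = 60*I*√5 (E = (5*√(-5))*12 = (5*(I*√5))*12 = (5*I*√5)*12 = 60*I*√5 ≈ 134.16*I)
E + F = 60*I*√5 + 35 = 35 + 60*I*√5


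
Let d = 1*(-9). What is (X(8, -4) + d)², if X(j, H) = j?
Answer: 1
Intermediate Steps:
d = -9
(X(8, -4) + d)² = (8 - 9)² = (-1)² = 1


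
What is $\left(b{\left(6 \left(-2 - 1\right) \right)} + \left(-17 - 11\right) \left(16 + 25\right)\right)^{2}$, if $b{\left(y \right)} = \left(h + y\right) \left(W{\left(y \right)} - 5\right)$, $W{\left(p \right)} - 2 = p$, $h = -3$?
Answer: $499849$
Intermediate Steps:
$W{\left(p \right)} = 2 + p$
$b{\left(y \right)} = \left(-3 + y\right)^{2}$ ($b{\left(y \right)} = \left(-3 + y\right) \left(\left(2 + y\right) - 5\right) = \left(-3 + y\right) \left(-3 + y\right) = \left(-3 + y\right)^{2}$)
$\left(b{\left(6 \left(-2 - 1\right) \right)} + \left(-17 - 11\right) \left(16 + 25\right)\right)^{2} = \left(\left(9 + \left(6 \left(-2 - 1\right)\right)^{2} - 6 \cdot 6 \left(-2 - 1\right)\right) + \left(-17 - 11\right) \left(16 + 25\right)\right)^{2} = \left(\left(9 + \left(6 \left(-3\right)\right)^{2} - 6 \cdot 6 \left(-3\right)\right) - 1148\right)^{2} = \left(\left(9 + \left(-18\right)^{2} - -108\right) - 1148\right)^{2} = \left(\left(9 + 324 + 108\right) - 1148\right)^{2} = \left(441 - 1148\right)^{2} = \left(-707\right)^{2} = 499849$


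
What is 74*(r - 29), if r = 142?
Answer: 8362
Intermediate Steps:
74*(r - 29) = 74*(142 - 29) = 74*113 = 8362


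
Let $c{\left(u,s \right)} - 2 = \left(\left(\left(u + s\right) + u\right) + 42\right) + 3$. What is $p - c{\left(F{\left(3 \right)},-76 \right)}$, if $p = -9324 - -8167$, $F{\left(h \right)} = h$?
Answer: $-1134$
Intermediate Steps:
$c{\left(u,s \right)} = 47 + s + 2 u$ ($c{\left(u,s \right)} = 2 + \left(\left(\left(\left(u + s\right) + u\right) + 42\right) + 3\right) = 2 + \left(\left(\left(\left(s + u\right) + u\right) + 42\right) + 3\right) = 2 + \left(\left(\left(s + 2 u\right) + 42\right) + 3\right) = 2 + \left(\left(42 + s + 2 u\right) + 3\right) = 2 + \left(45 + s + 2 u\right) = 47 + s + 2 u$)
$p = -1157$ ($p = -9324 + 8167 = -1157$)
$p - c{\left(F{\left(3 \right)},-76 \right)} = -1157 - \left(47 - 76 + 2 \cdot 3\right) = -1157 - \left(47 - 76 + 6\right) = -1157 - -23 = -1157 + 23 = -1134$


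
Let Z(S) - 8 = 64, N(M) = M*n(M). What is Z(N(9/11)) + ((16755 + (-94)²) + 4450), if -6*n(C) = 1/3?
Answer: 30113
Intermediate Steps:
n(C) = -1/18 (n(C) = -1/(6*3) = -⅙*⅓ = -1/18)
N(M) = -M/18 (N(M) = M*(-1/18) = -M/18)
Z(S) = 72 (Z(S) = 8 + 64 = 72)
Z(N(9/11)) + ((16755 + (-94)²) + 4450) = 72 + ((16755 + (-94)²) + 4450) = 72 + ((16755 + 8836) + 4450) = 72 + (25591 + 4450) = 72 + 30041 = 30113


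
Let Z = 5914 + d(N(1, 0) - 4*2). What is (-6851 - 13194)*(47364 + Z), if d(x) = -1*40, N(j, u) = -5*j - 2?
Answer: -1067155710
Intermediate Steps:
N(j, u) = -2 - 5*j
d(x) = -40
Z = 5874 (Z = 5914 - 40 = 5874)
(-6851 - 13194)*(47364 + Z) = (-6851 - 13194)*(47364 + 5874) = -20045*53238 = -1067155710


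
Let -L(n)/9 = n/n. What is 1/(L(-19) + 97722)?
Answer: 1/97713 ≈ 1.0234e-5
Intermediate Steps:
L(n) = -9 (L(n) = -9*n/n = -9*1 = -9)
1/(L(-19) + 97722) = 1/(-9 + 97722) = 1/97713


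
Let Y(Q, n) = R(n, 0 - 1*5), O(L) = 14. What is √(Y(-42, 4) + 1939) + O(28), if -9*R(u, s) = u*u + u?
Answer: 14 + √17431/3 ≈ 58.009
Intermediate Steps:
R(u, s) = -u/9 - u²/9 (R(u, s) = -(u*u + u)/9 = -(u² + u)/9 = -(u + u²)/9 = -u/9 - u²/9)
Y(Q, n) = -n*(1 + n)/9
√(Y(-42, 4) + 1939) + O(28) = √(-⅑*4*(1 + 4) + 1939) + 14 = √(-⅑*4*5 + 1939) + 14 = √(-20/9 + 1939) + 14 = √(17431/9) + 14 = √17431/3 + 14 = 14 + √17431/3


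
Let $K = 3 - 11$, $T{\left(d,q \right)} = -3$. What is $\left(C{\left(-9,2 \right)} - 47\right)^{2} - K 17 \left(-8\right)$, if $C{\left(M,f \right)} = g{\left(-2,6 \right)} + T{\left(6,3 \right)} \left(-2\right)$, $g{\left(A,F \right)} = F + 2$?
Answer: $1$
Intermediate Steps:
$K = -8$ ($K = 3 - 11 = -8$)
$g{\left(A,F \right)} = 2 + F$
$C{\left(M,f \right)} = 14$ ($C{\left(M,f \right)} = \left(2 + 6\right) - -6 = 8 + 6 = 14$)
$\left(C{\left(-9,2 \right)} - 47\right)^{2} - K 17 \left(-8\right) = \left(14 - 47\right)^{2} - \left(-8\right) 17 \left(-8\right) = \left(-33\right)^{2} - \left(-136\right) \left(-8\right) = 1089 - 1088 = 1$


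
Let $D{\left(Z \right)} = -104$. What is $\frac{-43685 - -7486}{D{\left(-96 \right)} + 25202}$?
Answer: $- \frac{36199}{25098} \approx -1.4423$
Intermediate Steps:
$\frac{-43685 - -7486}{D{\left(-96 \right)} + 25202} = \frac{-43685 - -7486}{-104 + 25202} = \frac{-43685 + 7486}{25098} = \left(-36199\right) \frac{1}{25098} = - \frac{36199}{25098}$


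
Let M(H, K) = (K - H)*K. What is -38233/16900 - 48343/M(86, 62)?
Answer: 14617423/483600 ≈ 30.226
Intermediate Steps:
M(H, K) = K*(K - H)
-38233/16900 - 48343/M(86, 62) = -38233/16900 - 48343*1/(62*(62 - 1*86)) = -38233*1/16900 - 48343*1/(62*(62 - 86)) = -2941/1300 - 48343/(62*(-24)) = -2941/1300 - 48343/(-1488) = -2941/1300 - 48343*(-1/1488) = -2941/1300 + 48343/1488 = 14617423/483600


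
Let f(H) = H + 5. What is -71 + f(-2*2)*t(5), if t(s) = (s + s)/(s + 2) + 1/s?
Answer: -2428/35 ≈ -69.371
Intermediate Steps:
t(s) = 1/s + 2*s/(2 + s) (t(s) = (2*s)/(2 + s) + 1/s = 2*s/(2 + s) + 1/s = 1/s + 2*s/(2 + s))
f(H) = 5 + H
-71 + f(-2*2)*t(5) = -71 + (5 - 2*2)*((2 + 5 + 2*5²)/(5*(2 + 5))) = -71 + (5 - 4)*((⅕)*(2 + 5 + 2*25)/7) = -71 + 1*((⅕)*(⅐)*(2 + 5 + 50)) = -71 + 1*((⅕)*(⅐)*57) = -71 + 1*(57/35) = -71 + 57/35 = -2428/35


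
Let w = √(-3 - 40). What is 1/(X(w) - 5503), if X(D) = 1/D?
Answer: -236629/1302169388 + I*√43/1302169388 ≈ -0.00018172 + 5.0358e-9*I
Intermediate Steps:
w = I*√43 (w = √(-43) = I*√43 ≈ 6.5574*I)
1/(X(w) - 5503) = 1/(1/(I*√43) - 5503) = 1/(-I*√43/43 - 5503) = 1/(-5503 - I*√43/43)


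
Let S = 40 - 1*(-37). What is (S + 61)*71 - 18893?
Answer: -9095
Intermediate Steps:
S = 77 (S = 40 + 37 = 77)
(S + 61)*71 - 18893 = (77 + 61)*71 - 18893 = 138*71 - 18893 = 9798 - 18893 = -9095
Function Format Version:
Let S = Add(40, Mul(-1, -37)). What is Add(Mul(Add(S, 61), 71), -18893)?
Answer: -9095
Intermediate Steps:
S = 77 (S = Add(40, 37) = 77)
Add(Mul(Add(S, 61), 71), -18893) = Add(Mul(Add(77, 61), 71), -18893) = Add(Mul(138, 71), -18893) = Add(9798, -18893) = -9095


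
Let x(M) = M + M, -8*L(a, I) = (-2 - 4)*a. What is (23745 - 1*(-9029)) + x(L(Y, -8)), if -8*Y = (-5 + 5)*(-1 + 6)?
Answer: 32774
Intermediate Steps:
Y = 0 (Y = -(-5 + 5)*(-1 + 6)/8 = -0*5 = -⅛*0 = 0)
L(a, I) = 3*a/4 (L(a, I) = -(-2 - 4)*a/8 = -(-3)*a/4 = 3*a/4)
x(M) = 2*M
(23745 - 1*(-9029)) + x(L(Y, -8)) = (23745 - 1*(-9029)) + 2*((¾)*0) = (23745 + 9029) + 2*0 = 32774 + 0 = 32774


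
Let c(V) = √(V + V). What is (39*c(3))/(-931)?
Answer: -39*√6/931 ≈ -0.10261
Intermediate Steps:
c(V) = √2*√V (c(V) = √(2*V) = √2*√V)
(39*c(3))/(-931) = (39*(√2*√3))/(-931) = (39*√6)*(-1/931) = -39*√6/931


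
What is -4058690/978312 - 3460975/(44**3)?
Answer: -466456102895/10417066176 ≈ -44.778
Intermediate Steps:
-4058690/978312 - 3460975/(44**3) = -4058690*1/978312 - 3460975/85184 = -2029345/489156 - 3460975*1/85184 = -2029345/489156 - 3460975/85184 = -466456102895/10417066176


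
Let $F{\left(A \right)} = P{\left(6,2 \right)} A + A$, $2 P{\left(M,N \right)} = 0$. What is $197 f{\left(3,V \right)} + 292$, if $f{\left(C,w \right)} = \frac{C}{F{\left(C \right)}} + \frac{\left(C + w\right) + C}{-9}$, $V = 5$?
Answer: $\frac{2234}{9} \approx 248.22$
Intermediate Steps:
$P{\left(M,N \right)} = 0$ ($P{\left(M,N \right)} = \frac{1}{2} \cdot 0 = 0$)
$F{\left(A \right)} = A$ ($F{\left(A \right)} = 0 A + A = 0 + A = A$)
$f{\left(C,w \right)} = 1 - \frac{2 C}{9} - \frac{w}{9}$ ($f{\left(C,w \right)} = \frac{C}{C} + \frac{\left(C + w\right) + C}{-9} = 1 + \left(w + 2 C\right) \left(- \frac{1}{9}\right) = 1 - \left(\frac{w}{9} + \frac{2 C}{9}\right) = 1 - \frac{2 C}{9} - \frac{w}{9}$)
$197 f{\left(3,V \right)} + 292 = 197 \left(1 - \frac{2}{3} - \frac{5}{9}\right) + 292 = 197 \left(- \frac{2}{9}\right) + 292 = - \frac{394}{9} + 292 = \frac{2234}{9}$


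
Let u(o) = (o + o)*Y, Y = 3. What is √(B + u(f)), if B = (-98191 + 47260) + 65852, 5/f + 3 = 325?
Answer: 2*√96692414/161 ≈ 122.15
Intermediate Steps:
f = 5/322 (f = 5/(-3 + 325) = 5/322 ≈ 0.015528)
B = 14921 (B = -50931 + 65852 = 14921)
u(o) = 6*o (u(o) = (o + o)*3 = (2*o)*3 = 6*o)
√(B + u(f)) = √(14921 + 6*(5/322)) = √(14921 + 15/161) = √(2402296/161) = 2*√96692414/161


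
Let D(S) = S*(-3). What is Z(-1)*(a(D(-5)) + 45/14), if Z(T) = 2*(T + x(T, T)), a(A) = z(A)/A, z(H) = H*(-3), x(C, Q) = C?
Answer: -6/7 ≈ -0.85714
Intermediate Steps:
z(H) = -3*H
D(S) = -3*S
a(A) = -3 (a(A) = (-3*A)/A = -3)
Z(T) = 4*T (Z(T) = 2*(T + T) = 2*(2*T) = 4*T)
Z(-1)*(a(D(-5)) + 45/14) = (4*(-1))*(-3 + 45/14) = -4*(-3 + 45*(1/14)) = -4*(-3 + 45/14) = -4*3/14 = -6/7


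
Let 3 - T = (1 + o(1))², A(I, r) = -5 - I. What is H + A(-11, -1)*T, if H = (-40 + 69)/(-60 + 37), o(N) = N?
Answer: -167/23 ≈ -7.2609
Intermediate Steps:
H = -29/23 (H = 29/(-23) = 29*(-1/23) = -29/23 ≈ -1.2609)
T = -1 (T = 3 - (1 + 1)² = 3 - 1*2² = 3 - 1*4 = 3 - 4 = -1)
H + A(-11, -1)*T = -29/23 + (-5 - 1*(-11))*(-1) = -29/23 + (-5 + 11)*(-1) = -29/23 + 6*(-1) = -29/23 - 6 = -167/23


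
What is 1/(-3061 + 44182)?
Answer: 1/41121 ≈ 2.4318e-5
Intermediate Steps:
1/(-3061 + 44182) = 1/41121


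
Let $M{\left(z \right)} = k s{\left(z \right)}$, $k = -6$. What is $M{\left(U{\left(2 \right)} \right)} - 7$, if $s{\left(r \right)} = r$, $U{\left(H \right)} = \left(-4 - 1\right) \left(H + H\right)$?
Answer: $113$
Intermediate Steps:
$U{\left(H \right)} = - 10 H$ ($U{\left(H \right)} = - 5 \cdot 2 H = - 10 H$)
$M{\left(z \right)} = - 6 z$
$M{\left(U{\left(2 \right)} \right)} - 7 = - 6 \left(\left(-10\right) 2\right) - 7 = \left(-6\right) \left(-20\right) - 7 = 120 - 7 = 113$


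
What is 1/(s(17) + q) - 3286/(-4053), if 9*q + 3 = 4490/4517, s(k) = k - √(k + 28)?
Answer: 279314877904226/316789429431867 + 4957999227*√5/390808573195 ≈ 0.91007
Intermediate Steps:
s(k) = k - √(28 + k)
q = -9061/40653 (q = -⅓ + (4490/4517)/9 = -⅓ + (4490*(1/4517))/9 = -⅓ + (⅑)*(4490/4517) = -⅓ + 4490/40653 = -9061/40653 ≈ -0.22289)
1/(s(17) + q) - 3286/(-4053) = 1/((17 - √(28 + 17)) - 9061/40653) - 3286/(-4053) = 1/((17 - √45) - 9061/40653) - 3286*(-1/4053) = 1/((17 - 3*√5) - 9061/40653) + 3286/4053 = 1/(682040/40653 - 3*√5) + 3286/4053 = 3286/4053 + 1/(682040/40653 - 3*√5)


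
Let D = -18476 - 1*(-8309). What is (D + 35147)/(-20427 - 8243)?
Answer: -2498/2867 ≈ -0.87129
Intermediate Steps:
D = -10167 (D = -18476 + 8309 = -10167)
(D + 35147)/(-20427 - 8243) = (-10167 + 35147)/(-20427 - 8243) = 24980/(-28670) = 24980*(-1/28670) = -2498/2867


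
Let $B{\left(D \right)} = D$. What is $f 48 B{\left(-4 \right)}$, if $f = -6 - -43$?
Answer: $-7104$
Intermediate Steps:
$f = 37$ ($f = -6 + 43 = 37$)
$f 48 B{\left(-4 \right)} = 37 \cdot 48 \left(-4\right) = 1776 \left(-4\right) = -7104$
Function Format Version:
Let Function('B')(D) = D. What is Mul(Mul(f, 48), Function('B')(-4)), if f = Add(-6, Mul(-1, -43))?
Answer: -7104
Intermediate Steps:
f = 37 (f = Add(-6, 43) = 37)
Mul(Mul(f, 48), Function('B')(-4)) = Mul(Mul(37, 48), -4) = Mul(1776, -4) = -7104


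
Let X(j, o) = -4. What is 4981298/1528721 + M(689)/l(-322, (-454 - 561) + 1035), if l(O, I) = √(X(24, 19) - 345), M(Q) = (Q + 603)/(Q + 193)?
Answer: 4981298/1528721 - 646*I*√349/153909 ≈ 3.2585 - 0.078412*I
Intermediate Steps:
M(Q) = (603 + Q)/(193 + Q)
l(O, I) = I*√349 (l(O, I) = √(-4 - 345) = √(-349) = I*√349)
4981298/1528721 + M(689)/l(-322, (-454 - 561) + 1035) = 4981298/1528721 + ((603 + 689)/(193 + 689))/((I*√349)) = 4981298*(1/1528721) + (1292/882)*(-I*√349/349) = 4981298/1528721 + ((1/882)*1292)*(-I*√349/349) = 4981298/1528721 + 646*(-I*√349/349)/441 = 4981298/1528721 - 646*I*√349/153909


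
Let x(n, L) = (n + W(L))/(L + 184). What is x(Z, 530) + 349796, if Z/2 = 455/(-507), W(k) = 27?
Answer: 9740420399/27846 ≈ 3.4980e+5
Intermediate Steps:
Z = -70/39 (Z = 2*(455/(-507)) = 2*(455*(-1/507)) = 2*(-35/39) = -70/39 ≈ -1.7949)
x(n, L) = (27 + n)/(184 + L) (x(n, L) = (n + 27)/(L + 184) = (27 + n)/(184 + L))
x(Z, 530) + 349796 = (27 - 70/39)/(184 + 530) + 349796 = (983/39)/714 + 349796 = (1/714)*(983/39) + 349796 = 983/27846 + 349796 = 9740420399/27846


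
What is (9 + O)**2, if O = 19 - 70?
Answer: 1764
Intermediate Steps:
O = -51
(9 + O)**2 = (9 - 51)**2 = (-42)**2 = 1764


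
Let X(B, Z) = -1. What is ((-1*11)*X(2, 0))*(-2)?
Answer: -22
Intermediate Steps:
((-1*11)*X(2, 0))*(-2) = (-1*11*(-1))*(-2) = -11*(-1)*(-2) = 11*(-2) = -22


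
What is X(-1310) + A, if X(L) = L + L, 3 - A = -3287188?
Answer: 3284571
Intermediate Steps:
A = 3287191 (A = 3 - 1*(-3287188) = 3 + 3287188 = 3287191)
X(L) = 2*L
X(-1310) + A = 2*(-1310) + 3287191 = -2620 + 3287191 = 3284571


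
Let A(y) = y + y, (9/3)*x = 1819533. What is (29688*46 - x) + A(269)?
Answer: 759675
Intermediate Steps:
x = 606511 (x = (1/3)*1819533 = 606511)
A(y) = 2*y
(29688*46 - x) + A(269) = (29688*46 - 1*606511) + 2*269 = (1365648 - 606511) + 538 = 759137 + 538 = 759675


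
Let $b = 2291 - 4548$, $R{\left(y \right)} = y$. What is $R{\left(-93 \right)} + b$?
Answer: $-2350$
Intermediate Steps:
$b = -2257$ ($b = 2291 - 4548 = -2257$)
$R{\left(-93 \right)} + b = -93 - 2257 = -2350$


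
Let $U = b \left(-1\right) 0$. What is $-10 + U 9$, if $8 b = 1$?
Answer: $-10$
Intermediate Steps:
$b = \frac{1}{8}$ ($b = \frac{1}{8} \cdot 1 = \frac{1}{8} \approx 0.125$)
$U = 0$ ($U = \frac{1}{8} \left(-1\right) 0 = \left(- \frac{1}{8}\right) 0 = 0$)
$-10 + U 9 = -10 + 0 \cdot 9 = -10 + 0 = -10$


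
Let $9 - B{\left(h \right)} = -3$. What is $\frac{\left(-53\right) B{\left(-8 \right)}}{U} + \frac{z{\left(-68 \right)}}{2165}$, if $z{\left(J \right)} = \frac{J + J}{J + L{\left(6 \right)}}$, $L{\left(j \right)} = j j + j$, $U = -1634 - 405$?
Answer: $\frac{18038872}{57387655} \approx 0.31433$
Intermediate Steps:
$U = -2039$
$L{\left(j \right)} = j + j^{2}$ ($L{\left(j \right)} = j^{2} + j = j + j^{2}$)
$B{\left(h \right)} = 12$ ($B{\left(h \right)} = 9 - -3 = 9 + 3 = 12$)
$z{\left(J \right)} = \frac{2 J}{42 + J}$ ($z{\left(J \right)} = \frac{J + J}{J + 6 \left(1 + 6\right)} = \frac{2 J}{J + 6 \cdot 7} = \frac{2 J}{J + 42} = \frac{2 J}{42 + J}$)
$\frac{\left(-53\right) B{\left(-8 \right)}}{U} + \frac{z{\left(-68 \right)}}{2165} = \frac{\left(-53\right) 12}{-2039} + \frac{2 \left(-68\right) \frac{1}{42 - 68}}{2165} = \left(-636\right) \left(- \frac{1}{2039}\right) + 2 \left(-68\right) \frac{1}{-26} \cdot \frac{1}{2165} = \frac{636}{2039} + 2 \left(-68\right) \left(- \frac{1}{26}\right) \frac{1}{2165} = \frac{636}{2039} + \frac{68}{13} \cdot \frac{1}{2165} = \frac{636}{2039} + \frac{68}{28145} = \frac{18038872}{57387655}$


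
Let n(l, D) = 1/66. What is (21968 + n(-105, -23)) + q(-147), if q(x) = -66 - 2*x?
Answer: 1464937/66 ≈ 22196.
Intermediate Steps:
n(l, D) = 1/66
(21968 + n(-105, -23)) + q(-147) = (21968 + 1/66) + (-66 - 2*(-147)) = 1449889/66 + (-66 + 294) = 1449889/66 + 228 = 1464937/66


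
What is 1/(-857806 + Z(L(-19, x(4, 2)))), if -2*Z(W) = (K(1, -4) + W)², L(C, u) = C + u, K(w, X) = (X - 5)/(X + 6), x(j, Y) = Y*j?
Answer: -8/6863409 ≈ -1.1656e-6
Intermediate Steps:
K(w, X) = (-5 + X)/(6 + X)
Z(W) = -(-9/2 + W)²/2 (Z(W) = -((-5 - 4)/(6 - 4) + W)²/2 = -(-9/2 + W)²/2)
1/(-857806 + Z(L(-19, x(4, 2)))) = 1/(-857806 - (-9 + 2*(-19 + 2*4))²/8) = 1/(-857806 - (-9 + 2*(-19 + 8))²/8) = 1/(-857806 - (-9 + 2*(-11))²/8) = 1/(-857806 - (-9 - 22)²/8) = 1/(-857806 - ⅛*(-31)²) = 1/(-857806 - ⅛*961) = 1/(-857806 - 961/8) = 1/(-6863409/8) = -8/6863409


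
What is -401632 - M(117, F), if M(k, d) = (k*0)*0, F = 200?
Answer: -401632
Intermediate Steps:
M(k, d) = 0 (M(k, d) = 0*0 = 0)
-401632 - M(117, F) = -401632 - 1*0 = -401632 + 0 = -401632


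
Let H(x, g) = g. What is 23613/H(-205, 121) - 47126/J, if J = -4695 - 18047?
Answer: 271354546/1375891 ≈ 197.22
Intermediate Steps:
J = -22742
23613/H(-205, 121) - 47126/J = 23613/121 - 47126/(-22742) = 23613*(1/121) - 47126*(-1/22742) = 23613/121 + 23563/11371 = 271354546/1375891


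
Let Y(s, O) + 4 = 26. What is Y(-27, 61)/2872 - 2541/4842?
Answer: -599269/1158852 ≈ -0.51712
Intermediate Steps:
Y(s, O) = 22 (Y(s, O) = -4 + 26 = 22)
Y(-27, 61)/2872 - 2541/4842 = 22/2872 - 2541/4842 = 22*(1/2872) - 2541*1/4842 = 11/1436 - 847/1614 = -599269/1158852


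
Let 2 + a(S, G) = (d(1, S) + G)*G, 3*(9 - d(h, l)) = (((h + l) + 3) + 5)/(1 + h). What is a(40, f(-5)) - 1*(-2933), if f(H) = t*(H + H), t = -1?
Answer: 9118/3 ≈ 3039.3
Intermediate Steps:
f(H) = -2*H (f(H) = -(H + H) = -2*H)
d(h, l) = 9 - (8 + h + l)/(3*(1 + h)) (d(h, l) = 9 - (((h + l) + 3) + 5)/(3*(1 + h)) = 9 - ((3 + h + l) + 5)/(3*(1 + h)) = 9 - (8 + h + l)/(3*(1 + h)))
a(S, G) = -2 + G*(15/2 + G - S/6) (a(S, G) = -2 + ((19 - S + 26*1)/(3*(1 + 1)) + G)*G = -2 + ((⅓)*(19 - S + 26)/2 + G)*G = -2 + ((⅓)*(½)*(45 - S) + G)*G = -2 + ((15/2 - S/6) + G)*G = -2 + (15/2 + G - S/6)*G = -2 + G*(15/2 + G - S/6))
a(40, f(-5)) - 1*(-2933) = (-2 + (-2*(-5))² - (-2*(-5))*(-45 + 40)/6) - 1*(-2933) = (-2 + 10² - ⅙*10*(-5)) + 2933 = (-2 + 100 + 25/3) + 2933 = 319/3 + 2933 = 9118/3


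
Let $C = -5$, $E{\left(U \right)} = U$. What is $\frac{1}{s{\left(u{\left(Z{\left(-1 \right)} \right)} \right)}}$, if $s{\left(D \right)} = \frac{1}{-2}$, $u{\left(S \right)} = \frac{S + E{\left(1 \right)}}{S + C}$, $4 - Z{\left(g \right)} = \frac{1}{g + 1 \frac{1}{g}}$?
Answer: $-2$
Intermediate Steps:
$Z{\left(g \right)} = 4 - \frac{1}{g + \frac{1}{g}}$ ($Z{\left(g \right)} = 4 - \frac{1}{g + 1 \frac{1}{g}} = 4 - \frac{1}{g + \frac{1}{g}}$)
$u{\left(S \right)} = \frac{1 + S}{-5 + S}$ ($u{\left(S \right)} = \frac{S + 1}{S - 5} = \frac{1 + S}{-5 + S}$)
$s{\left(D \right)} = - \frac{1}{2}$
$\frac{1}{s{\left(u{\left(Z{\left(-1 \right)} \right)} \right)}} = \frac{1}{- \frac{1}{2}} = -2$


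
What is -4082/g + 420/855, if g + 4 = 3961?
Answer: -13542/25061 ≈ -0.54036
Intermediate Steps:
g = 3957 (g = -4 + 3961 = 3957)
-4082/g + 420/855 = -4082/3957 + 420/855 = -4082*1/3957 + 420*(1/855) = -4082/3957 + 28/57 = -13542/25061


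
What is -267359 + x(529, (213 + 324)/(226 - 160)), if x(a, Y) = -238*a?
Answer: -393261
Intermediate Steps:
-267359 + x(529, (213 + 324)/(226 - 160)) = -267359 - 238*529 = -267359 - 125902 = -393261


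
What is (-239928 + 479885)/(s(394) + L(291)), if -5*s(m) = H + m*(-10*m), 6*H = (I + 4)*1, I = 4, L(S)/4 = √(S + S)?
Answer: 4190617446495/5422088693644 - 53990325*√582/5422088693644 ≈ 0.77264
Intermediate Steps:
L(S) = 4*√2*√S (L(S) = 4*√(S + S) = 4*√(2*S) = 4*(√2*√S) = 4*√2*√S)
H = 4/3 (H = ((4 + 4)*1)/6 = (8*1)/6 = (⅙)*8 = 4/3 ≈ 1.3333)
s(m) = -4/15 + 2*m² (s(m) = -(4/3 + m*(-10*m))/5 = -(4/3 - 10*m²)/5 = -4/15 + 2*m²)
(-239928 + 479885)/(s(394) + L(291)) = (-239928 + 479885)/((-4/15 + 2*394²) + 4*√2*√291) = 239957/((-4/15 + 2*155236) + 4*√582) = 239957/((-4/15 + 310472) + 4*√582) = 239957/(4657076/15 + 4*√582)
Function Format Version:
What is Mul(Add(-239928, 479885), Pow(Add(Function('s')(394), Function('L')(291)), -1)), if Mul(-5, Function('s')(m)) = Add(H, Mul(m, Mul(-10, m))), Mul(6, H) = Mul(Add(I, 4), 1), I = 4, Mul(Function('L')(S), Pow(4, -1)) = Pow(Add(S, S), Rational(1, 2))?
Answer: Add(Rational(4190617446495, 5422088693644), Mul(Rational(-53990325, 5422088693644), Pow(582, Rational(1, 2)))) ≈ 0.77264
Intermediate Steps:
Function('L')(S) = Mul(4, Pow(2, Rational(1, 2)), Pow(S, Rational(1, 2))) (Function('L')(S) = Mul(4, Pow(Add(S, S), Rational(1, 2))) = Mul(4, Pow(Mul(2, S), Rational(1, 2))) = Mul(4, Mul(Pow(2, Rational(1, 2)), Pow(S, Rational(1, 2)))) = Mul(4, Pow(2, Rational(1, 2)), Pow(S, Rational(1, 2))))
H = Rational(4, 3) (H = Mul(Rational(1, 6), Mul(Add(4, 4), 1)) = Mul(Rational(1, 6), Mul(8, 1)) = Mul(Rational(1, 6), 8) = Rational(4, 3) ≈ 1.3333)
Function('s')(m) = Add(Rational(-4, 15), Mul(2, Pow(m, 2))) (Function('s')(m) = Mul(Rational(-1, 5), Add(Rational(4, 3), Mul(m, Mul(-10, m)))) = Mul(Rational(-1, 5), Add(Rational(4, 3), Mul(-10, Pow(m, 2)))) = Add(Rational(-4, 15), Mul(2, Pow(m, 2))))
Mul(Add(-239928, 479885), Pow(Add(Function('s')(394), Function('L')(291)), -1)) = Mul(Add(-239928, 479885), Pow(Add(Add(Rational(-4, 15), Mul(2, Pow(394, 2))), Mul(4, Pow(2, Rational(1, 2)), Pow(291, Rational(1, 2)))), -1)) = Mul(239957, Pow(Add(Add(Rational(-4, 15), Mul(2, 155236)), Mul(4, Pow(582, Rational(1, 2)))), -1)) = Mul(239957, Pow(Add(Add(Rational(-4, 15), 310472), Mul(4, Pow(582, Rational(1, 2)))), -1)) = Mul(239957, Pow(Add(Rational(4657076, 15), Mul(4, Pow(582, Rational(1, 2)))), -1))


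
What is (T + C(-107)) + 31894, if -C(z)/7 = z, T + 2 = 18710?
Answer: 51351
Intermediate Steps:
T = 18708 (T = -2 + 18710 = 18708)
C(z) = -7*z
(T + C(-107)) + 31894 = (18708 - 7*(-107)) + 31894 = (18708 + 749) + 31894 = 19457 + 31894 = 51351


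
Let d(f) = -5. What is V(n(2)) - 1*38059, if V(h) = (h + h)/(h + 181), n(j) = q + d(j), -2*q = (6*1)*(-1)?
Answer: -6812565/179 ≈ -38059.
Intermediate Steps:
q = 3 (q = -6*1*(-1)/2 = -3*(-1) = -½*(-6) = 3)
n(j) = -2 (n(j) = 3 - 5 = -2)
V(h) = 2*h/(181 + h) (V(h) = (2*h)/(181 + h) = 2*h/(181 + h))
V(n(2)) - 1*38059 = 2*(-2)/(181 - 2) - 1*38059 = 2*(-2)/179 - 38059 = 2*(-2)*(1/179) - 38059 = -4/179 - 38059 = -6812565/179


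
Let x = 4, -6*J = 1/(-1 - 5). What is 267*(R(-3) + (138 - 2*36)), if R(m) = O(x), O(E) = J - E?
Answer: 198737/12 ≈ 16561.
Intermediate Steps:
J = 1/36 (J = -1/(6*(-1 - 5)) = -1/6/(-6) = -1/6*(-1/6) = 1/36 ≈ 0.027778)
O(E) = 1/36 - E
R(m) = -143/36 (R(m) = 1/36 - 1*4 = 1/36 - 4 = -143/36)
267*(R(-3) + (138 - 2*36)) = 267*(-143/36 + (138 - 2*36)) = 267*(-143/36 + (138 - 72)) = 267*(-143/36 + 66) = 267*(2233/36) = 198737/12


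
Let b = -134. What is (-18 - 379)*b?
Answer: 53198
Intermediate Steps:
(-18 - 379)*b = (-18 - 379)*(-134) = -397*(-134) = 53198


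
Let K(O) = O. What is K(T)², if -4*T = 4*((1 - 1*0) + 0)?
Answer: 1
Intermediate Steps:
T = -1 (T = -((1 - 1*0) + 0) = -((1 + 0) + 0) = -(1 + 0) = -1 ≈ -1.0000)
K(T)² = (-1)² = 1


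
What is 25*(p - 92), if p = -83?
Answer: -4375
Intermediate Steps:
25*(p - 92) = 25*(-83 - 92) = 25*(-175) = -4375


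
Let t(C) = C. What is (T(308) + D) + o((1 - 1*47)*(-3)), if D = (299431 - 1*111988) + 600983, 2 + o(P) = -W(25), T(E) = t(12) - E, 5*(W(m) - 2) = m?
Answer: 788121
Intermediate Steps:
W(m) = 2 + m/5
T(E) = 12 - E
o(P) = -9 (o(P) = -2 - (2 + (⅕)*25) = -2 - (2 + 5) = -2 - 1*7 = -2 - 7 = -9)
D = 788426 (D = (299431 - 111988) + 600983 = 187443 + 600983 = 788426)
(T(308) + D) + o((1 - 1*47)*(-3)) = ((12 - 1*308) + 788426) - 9 = ((12 - 308) + 788426) - 9 = (-296 + 788426) - 9 = 788130 - 9 = 788121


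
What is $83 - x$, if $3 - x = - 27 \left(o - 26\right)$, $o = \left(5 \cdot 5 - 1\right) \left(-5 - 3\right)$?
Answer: $5966$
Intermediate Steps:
$o = -192$ ($o = \left(25 - 1\right) \left(-8\right) = 24 \left(-8\right) = -192$)
$x = -5883$ ($x = 3 - - 27 \left(-192 - 26\right) = 3 - \left(-27\right) \left(-218\right) = 3 - 5886 = -5883$)
$83 - x = 83 - -5883 = 83 + 5883 = 5966$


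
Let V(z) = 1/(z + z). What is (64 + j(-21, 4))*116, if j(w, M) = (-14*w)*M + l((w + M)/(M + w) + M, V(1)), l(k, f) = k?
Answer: 144420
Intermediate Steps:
V(z) = 1/(2*z)
j(w, M) = 1 + M - 14*M*w (j(w, M) = (-14*w)*M + ((w + M)/(M + w) + M) = -14*M*w + ((M + w)/(M + w) + M) = -14*M*w + (1 + M) = 1 + M - 14*M*w)
(64 + j(-21, 4))*116 = (64 + (1 + 4 - 14*4*(-21)))*116 = (64 + (1 + 4 + 1176))*116 = (64 + 1181)*116 = 1245*116 = 144420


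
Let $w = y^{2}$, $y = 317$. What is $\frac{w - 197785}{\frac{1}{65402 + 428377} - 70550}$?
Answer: $\frac{48042721584}{34836108449} \approx 1.3791$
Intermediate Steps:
$w = 100489$ ($w = 317^{2} = 100489$)
$\frac{w - 197785}{\frac{1}{65402 + 428377} - 70550} = \frac{100489 - 197785}{\frac{1}{65402 + 428377} - 70550} = - \frac{97296}{\frac{1}{493779} - 70550} = - \frac{97296}{- \frac{34836108449}{493779}} = \left(-97296\right) \left(- \frac{493779}{34836108449}\right) = \frac{48042721584}{34836108449}$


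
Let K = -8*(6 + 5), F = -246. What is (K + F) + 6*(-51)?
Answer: -640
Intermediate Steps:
K = -88 (K = -8*11 = -88)
(K + F) + 6*(-51) = (-88 - 246) + 6*(-51) = -334 - 306 = -640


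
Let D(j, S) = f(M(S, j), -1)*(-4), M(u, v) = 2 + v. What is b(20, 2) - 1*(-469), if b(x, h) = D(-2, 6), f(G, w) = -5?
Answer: 489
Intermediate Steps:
D(j, S) = 20 (D(j, S) = -5*(-4) = 20)
b(x, h) = 20
b(20, 2) - 1*(-469) = 20 - 1*(-469) = 20 + 469 = 489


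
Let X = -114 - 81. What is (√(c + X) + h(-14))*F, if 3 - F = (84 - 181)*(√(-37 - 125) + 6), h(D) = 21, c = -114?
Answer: 9*(21 + I*√309)*(65 + 97*I*√2) ≈ -9417.4 + 36210.0*I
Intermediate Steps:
X = -195
F = 585 + 873*I*√2 (F = 3 - (84 - 181)*(√(-37 - 125) + 6) = 3 - (-97)*(√(-162) + 6) = 3 - (-97)*(9*I*√2 + 6) = 3 - (-97)*(6 + 9*I*√2) = 3 - (-582 - 873*I*√2) = 3 + (582 + 873*I*√2) = 585 + 873*I*√2 ≈ 585.0 + 1234.6*I)
(√(c + X) + h(-14))*F = (√(-114 - 195) + 21)*(585 + 873*I*√2) = (√(-309) + 21)*(585 + 873*I*√2) = (I*√309 + 21)*(585 + 873*I*√2) = (21 + I*√309)*(585 + 873*I*√2)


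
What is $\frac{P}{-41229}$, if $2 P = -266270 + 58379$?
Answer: $\frac{23099}{9162} \approx 2.5212$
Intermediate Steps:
$P = - \frac{207891}{2}$ ($P = \frac{-266270 + 58379}{2} = \frac{1}{2} \left(-207891\right) = - \frac{207891}{2} \approx -1.0395 \cdot 10^{5}$)
$\frac{P}{-41229} = - \frac{207891}{2 \left(-41229\right)} = \left(- \frac{207891}{2}\right) \left(- \frac{1}{41229}\right) = \frac{23099}{9162}$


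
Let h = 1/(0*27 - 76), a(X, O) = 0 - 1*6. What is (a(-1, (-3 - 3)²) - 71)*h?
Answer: 77/76 ≈ 1.0132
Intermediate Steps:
a(X, O) = -6 (a(X, O) = 0 - 6 = -6)
h = -1/76 (h = 1/(0 - 76) = 1/(-76) = -1/76 ≈ -0.013158)
(a(-1, (-3 - 3)²) - 71)*h = (-6 - 71)*(-1/76) = -77*(-1/76) = 77/76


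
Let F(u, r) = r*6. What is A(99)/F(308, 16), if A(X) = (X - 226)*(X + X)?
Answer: -4191/16 ≈ -261.94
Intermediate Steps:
F(u, r) = 6*r
A(X) = 2*X*(-226 + X) (A(X) = (-226 + X)*(2*X) = 2*X*(-226 + X))
A(99)/F(308, 16) = (2*99*(-226 + 99))/((6*16)) = (2*99*(-127))/96 = -25146*1/96 = -4191/16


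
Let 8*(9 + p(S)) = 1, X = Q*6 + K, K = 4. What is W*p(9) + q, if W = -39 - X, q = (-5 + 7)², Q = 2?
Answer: 3937/8 ≈ 492.13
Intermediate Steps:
X = 16 (X = 2*6 + 4 = 12 + 4 = 16)
p(S) = -71/8 (p(S) = -9 + (⅛)*1 = -9 + ⅛ = -71/8)
q = 4 (q = 2² = 4)
W = -55 (W = -39 - 1*16 = -39 - 16 = -55)
W*p(9) + q = -55*(-71/8) + 4 = 3905/8 + 4 = 3937/8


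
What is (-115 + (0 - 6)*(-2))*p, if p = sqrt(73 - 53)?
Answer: -206*sqrt(5) ≈ -460.63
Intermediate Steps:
p = 2*sqrt(5) (p = sqrt(20) = 2*sqrt(5) ≈ 4.4721)
(-115 + (0 - 6)*(-2))*p = (-115 + (0 - 6)*(-2))*(2*sqrt(5)) = (-115 - 6*(-2))*(2*sqrt(5)) = (-115 + 12)*(2*sqrt(5)) = -206*sqrt(5)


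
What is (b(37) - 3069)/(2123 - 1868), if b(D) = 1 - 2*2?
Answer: -1024/85 ≈ -12.047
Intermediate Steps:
b(D) = -3 (b(D) = 1 - 4 = -3)
(b(37) - 3069)/(2123 - 1868) = (-3 - 3069)/(2123 - 1868) = -3072/255 = -3072*1/255 = -1024/85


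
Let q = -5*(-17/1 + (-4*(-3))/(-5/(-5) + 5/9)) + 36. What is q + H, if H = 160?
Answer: 1697/7 ≈ 242.43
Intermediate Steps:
q = 577/7 (q = -5*(-17*1 + 12/(-5*(-⅕) + 5*(⅑))) + 36 = -5*(-17 + 12/(1 + 5/9)) + 36 = -5*(-17 + 12/(14/9)) + 36 = -5*(-17 + 12*(9/14)) + 36 = -5*(-17 + 54/7) + 36 = -5*(-65/7) + 36 = 325/7 + 36 = 577/7 ≈ 82.429)
q + H = 577/7 + 160 = 1697/7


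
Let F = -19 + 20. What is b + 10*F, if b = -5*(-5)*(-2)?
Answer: -40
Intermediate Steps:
F = 1
b = -50 (b = 25*(-2) = -50)
b + 10*F = -50 + 10*1 = -50 + 10 = -40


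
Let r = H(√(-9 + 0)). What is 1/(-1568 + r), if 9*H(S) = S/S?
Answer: -9/14111 ≈ -0.00063780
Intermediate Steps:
H(S) = ⅑ (H(S) = (S/S)/9 = (⅑)*1 = ⅑)
r = ⅑ ≈ 0.11111
1/(-1568 + r) = 1/(-1568 + ⅑) = 1/(-14111/9) = -9/14111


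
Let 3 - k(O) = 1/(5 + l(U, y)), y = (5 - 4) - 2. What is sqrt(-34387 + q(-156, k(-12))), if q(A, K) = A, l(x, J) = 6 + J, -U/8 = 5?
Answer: I*sqrt(34543) ≈ 185.86*I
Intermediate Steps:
U = -40 (U = -8*5 = -40)
y = -1 (y = 1 - 2 = -1)
k(O) = 29/10 (k(O) = 3 - 1/(5 + (6 - 1)) = 3 - 1/(5 + 5) = 3 - 1/10 = 29/10)
sqrt(-34387 + q(-156, k(-12))) = sqrt(-34387 - 156) = sqrt(-34543) = I*sqrt(34543)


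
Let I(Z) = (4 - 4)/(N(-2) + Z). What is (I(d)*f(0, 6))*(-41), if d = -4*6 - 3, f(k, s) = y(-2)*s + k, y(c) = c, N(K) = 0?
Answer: 0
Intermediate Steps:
f(k, s) = k - 2*s (f(k, s) = -2*s + k = k - 2*s)
d = -27 (d = -24 - 3 = -27)
I(Z) = 0 (I(Z) = (4 - 4)/(0 + Z) = 0/Z = 0)
(I(d)*f(0, 6))*(-41) = (0*(0 - 2*6))*(-41) = (0*(0 - 12))*(-41) = (0*(-12))*(-41) = 0*(-41) = 0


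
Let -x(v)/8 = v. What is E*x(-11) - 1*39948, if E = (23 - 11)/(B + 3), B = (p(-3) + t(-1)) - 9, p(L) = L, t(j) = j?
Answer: -200268/5 ≈ -40054.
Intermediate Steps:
x(v) = -8*v
B = -13 (B = (-3 - 1) - 9 = -4 - 9 = -13)
E = -6/5 (E = (23 - 11)/(-13 + 3) = 12/(-10) = 12*(-⅒) = -6/5 ≈ -1.2000)
E*x(-11) - 1*39948 = -(-48)*(-11)/5 - 1*39948 = -6/5*88 - 39948 = -528/5 - 39948 = -200268/5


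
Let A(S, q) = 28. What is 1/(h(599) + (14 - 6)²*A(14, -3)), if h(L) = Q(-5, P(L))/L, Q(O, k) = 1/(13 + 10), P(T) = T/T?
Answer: 13777/24688385 ≈ 0.00055804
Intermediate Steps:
P(T) = 1
Q(O, k) = 1/23
h(L) = 1/(23*L)
1/(h(599) + (14 - 6)²*A(14, -3)) = 1/((1/23)/599 + (14 - 6)²*28) = 1/((1/23)*(1/599) + 8²*28) = 1/(1/13777 + 64*28) = 1/(1/13777 + 1792) = 1/(24688385/13777) = 13777/24688385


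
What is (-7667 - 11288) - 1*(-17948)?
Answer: -1007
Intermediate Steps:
(-7667 - 11288) - 1*(-17948) = -18955 + 17948 = -1007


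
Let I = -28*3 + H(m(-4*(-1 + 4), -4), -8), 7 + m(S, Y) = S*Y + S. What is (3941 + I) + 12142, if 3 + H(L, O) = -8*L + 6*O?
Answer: 15716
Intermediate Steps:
m(S, Y) = -7 + S + S*Y (m(S, Y) = -7 + (S*Y + S) = -7 + (S + S*Y) = -7 + S + S*Y)
H(L, O) = -3 - 8*L + 6*O (H(L, O) = -3 + (-8*L + 6*O) = -3 - 8*L + 6*O)
I = -367 (I = -28*3 + (-3 - 8*(-7 - 4*(-1 + 4) - 4*(-1 + 4)*(-4)) + 6*(-8)) = -84 + (-3 - 8*(-7 - 4*3 - 4*3*(-4)) - 48) = -84 + (-3 - 8*(-7 - 12 - 12*(-4)) - 48) = -84 + (-3 - 8*(-7 - 12 + 48) - 48) = -84 + (-3 - 8*29 - 48) = -84 + (-3 - 232 - 48) = -84 - 283 = -367)
(3941 + I) + 12142 = (3941 - 367) + 12142 = 3574 + 12142 = 15716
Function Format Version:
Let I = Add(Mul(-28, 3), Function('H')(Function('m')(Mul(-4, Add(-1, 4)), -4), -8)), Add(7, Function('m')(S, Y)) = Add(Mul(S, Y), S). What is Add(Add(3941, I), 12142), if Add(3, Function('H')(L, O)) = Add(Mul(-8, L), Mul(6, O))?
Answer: 15716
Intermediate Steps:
Function('m')(S, Y) = Add(-7, S, Mul(S, Y)) (Function('m')(S, Y) = Add(-7, Add(Mul(S, Y), S)) = Add(-7, Add(S, Mul(S, Y))) = Add(-7, S, Mul(S, Y)))
Function('H')(L, O) = Add(-3, Mul(-8, L), Mul(6, O)) (Function('H')(L, O) = Add(-3, Add(Mul(-8, L), Mul(6, O))) = Add(-3, Mul(-8, L), Mul(6, O)))
I = -367 (I = Add(Mul(-28, 3), Add(-3, Mul(-8, Add(-7, Mul(-4, Add(-1, 4)), Mul(Mul(-4, Add(-1, 4)), -4))), Mul(6, -8))) = Add(-84, Add(-3, Mul(-8, Add(-7, Mul(-4, 3), Mul(Mul(-4, 3), -4))), -48)) = Add(-84, Add(-3, Mul(-8, Add(-7, -12, Mul(-12, -4))), -48)) = Add(-84, Add(-3, Mul(-8, Add(-7, -12, 48)), -48)) = Add(-84, Add(-3, Mul(-8, 29), -48)) = Add(-84, Add(-3, -232, -48)) = Add(-84, -283) = -367)
Add(Add(3941, I), 12142) = Add(Add(3941, -367), 12142) = Add(3574, 12142) = 15716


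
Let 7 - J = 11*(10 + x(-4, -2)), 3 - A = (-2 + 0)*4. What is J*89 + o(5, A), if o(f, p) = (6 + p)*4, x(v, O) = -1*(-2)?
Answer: -11057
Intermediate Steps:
x(v, O) = 2
A = 11 (A = 3 - (-2 + 0)*4 = 3 - (-2)*4 = 3 - 1*(-8) = 3 + 8 = 11)
o(f, p) = 24 + 4*p
J = -125 (J = 7 - 11*(10 + 2) = 7 - 11*12 = 7 - 1*132 = 7 - 132 = -125)
J*89 + o(5, A) = -125*89 + (24 + 4*11) = -11125 + (24 + 44) = -11125 + 68 = -11057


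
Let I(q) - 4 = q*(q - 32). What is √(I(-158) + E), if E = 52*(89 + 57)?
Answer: 4*√2351 ≈ 193.95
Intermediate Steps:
I(q) = 4 + q*(-32 + q) (I(q) = 4 + q*(q - 32) = 4 + q*(-32 + q))
E = 7592 (E = 52*146 = 7592)
√(I(-158) + E) = √((4 + (-158)² - 32*(-158)) + 7592) = √((4 + 24964 + 5056) + 7592) = √(30024 + 7592) = √37616 = 4*√2351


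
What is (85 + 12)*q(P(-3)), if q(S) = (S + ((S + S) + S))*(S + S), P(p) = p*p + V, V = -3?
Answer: 27936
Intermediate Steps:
P(p) = -3 + p**2 (P(p) = p*p - 3 = p**2 - 3 = -3 + p**2)
q(S) = 8*S**2 (q(S) = (S + (2*S + S))*(2*S) = (S + 3*S)*(2*S) = (4*S)*(2*S) = 8*S**2)
(85 + 12)*q(P(-3)) = (85 + 12)*(8*(-3 + (-3)**2)**2) = 97*(8*(-3 + 9)**2) = 97*(8*6**2) = 97*(8*36) = 97*288 = 27936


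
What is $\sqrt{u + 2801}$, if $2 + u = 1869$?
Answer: $2 \sqrt{1167} \approx 68.323$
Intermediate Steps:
$u = 1867$ ($u = -2 + 1869 = 1867$)
$\sqrt{u + 2801} = \sqrt{1867 + 2801} = \sqrt{4668} = 2 \sqrt{1167}$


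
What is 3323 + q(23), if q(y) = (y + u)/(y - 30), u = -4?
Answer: 23242/7 ≈ 3320.3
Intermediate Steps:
q(y) = (-4 + y)/(-30 + y) (q(y) = (y - 4)/(y - 30) = (-4 + y)/(-30 + y))
3323 + q(23) = 3323 + (-4 + 23)/(-30 + 23) = 3323 + 19/(-7) = 3323 - ⅐*19 = 3323 - 19/7 = 23242/7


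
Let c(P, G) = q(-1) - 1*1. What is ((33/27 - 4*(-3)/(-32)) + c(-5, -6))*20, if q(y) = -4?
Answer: -1495/18 ≈ -83.056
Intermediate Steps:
c(P, G) = -5 (c(P, G) = -4 - 1*1 = -4 - 1 = -5)
((33/27 - 4*(-3)/(-32)) + c(-5, -6))*20 = ((33/27 - 4*(-3)/(-32)) - 5)*20 = ((33*(1/27) + 12*(-1/32)) - 5)*20 = ((11/9 - 3/8) - 5)*20 = (61/72 - 5)*20 = -299/72*20 = -1495/18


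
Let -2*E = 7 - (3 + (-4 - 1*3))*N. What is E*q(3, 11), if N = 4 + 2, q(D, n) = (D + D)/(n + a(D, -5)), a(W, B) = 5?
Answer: -93/16 ≈ -5.8125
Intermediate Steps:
q(D, n) = 2*D/(5 + n) (q(D, n) = (D + D)/(n + 5) = (2*D)/(5 + n) = 2*D/(5 + n))
N = 6
E = -31/2 (E = -(7 - (3 + (-4 - 1*3))*6)/2 = -(7 - (3 + (-4 - 3))*6)/2 = -(7 - (3 - 7)*6)/2 = -(7 - (-4)*6)/2 = -(7 - 1*(-24))/2 = -(7 + 24)/2 = -½*31 = -31/2 ≈ -15.500)
E*q(3, 11) = -31*3/(5 + 11) = -31*3/16 = -31/2*3/8 = -93/16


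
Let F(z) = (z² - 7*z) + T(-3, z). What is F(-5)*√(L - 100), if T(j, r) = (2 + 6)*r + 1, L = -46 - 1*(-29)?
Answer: 63*I*√13 ≈ 227.15*I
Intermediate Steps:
L = -17 (L = -46 + 29 = -17)
T(j, r) = 1 + 8*r (T(j, r) = 8*r + 1 = 1 + 8*r)
F(z) = 1 + z + z² (F(z) = (z² - 7*z) + (1 + 8*z) = 1 + z + z²)
F(-5)*√(L - 100) = (1 - 5 + (-5)²)*√(-17 - 100) = (1 - 5 + 25)*√(-117) = 21*(3*I*√13) = 63*I*√13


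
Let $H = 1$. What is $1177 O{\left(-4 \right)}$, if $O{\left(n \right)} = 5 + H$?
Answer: $7062$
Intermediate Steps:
$O{\left(n \right)} = 6$ ($O{\left(n \right)} = 5 + 1 = 6$)
$1177 O{\left(-4 \right)} = 1177 \cdot 6 = 7062$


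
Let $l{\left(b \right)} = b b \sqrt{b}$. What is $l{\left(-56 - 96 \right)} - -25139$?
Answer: $25139 + 46208 i \sqrt{38} \approx 25139.0 + 2.8485 \cdot 10^{5} i$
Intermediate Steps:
$l{\left(b \right)} = b^{\frac{5}{2}}$ ($l{\left(b \right)} = b^{2} \sqrt{b} = b^{\frac{5}{2}}$)
$l{\left(-56 - 96 \right)} - -25139 = \left(-56 - 96\right)^{\frac{5}{2}} - -25139 = \left(-152\right)^{\frac{5}{2}} + 25139 = 46208 i \sqrt{38} + 25139 = 25139 + 46208 i \sqrt{38}$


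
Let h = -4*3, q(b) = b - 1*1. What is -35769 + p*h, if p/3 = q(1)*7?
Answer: -35769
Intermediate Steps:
q(b) = -1 + b (q(b) = b - 1 = -1 + b)
h = -12
p = 0 (p = 3*((-1 + 1)*7) = 3*(0*7) = 3*0 = 0)
-35769 + p*h = -35769 + 0*(-12) = -35769 + 0 = -35769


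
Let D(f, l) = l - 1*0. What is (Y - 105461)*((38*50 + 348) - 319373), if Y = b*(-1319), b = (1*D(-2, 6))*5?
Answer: 45992955875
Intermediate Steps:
D(f, l) = l (D(f, l) = l + 0 = l)
b = 30 (b = (1*6)*5 = 6*5 = 30)
Y = -39570 (Y = 30*(-1319) = -39570)
(Y - 105461)*((38*50 + 348) - 319373) = (-39570 - 105461)*((38*50 + 348) - 319373) = -145031*((1900 + 348) - 319373) = -145031*(2248 - 319373) = -145031*(-317125) = 45992955875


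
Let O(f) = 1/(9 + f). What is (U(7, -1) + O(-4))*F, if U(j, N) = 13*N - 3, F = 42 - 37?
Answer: -79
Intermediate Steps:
F = 5
U(j, N) = -3 + 13*N
(U(7, -1) + O(-4))*F = ((-3 + 13*(-1)) + 1/(9 - 4))*5 = ((-3 - 13) + 1/5)*5 = (-16 + ⅕)*5 = -79/5*5 = -79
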